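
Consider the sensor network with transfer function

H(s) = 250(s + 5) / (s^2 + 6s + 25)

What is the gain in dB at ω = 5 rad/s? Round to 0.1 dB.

35.4 dB

At s = jω = j5:
zero (s+5): 5 + j5 → |·| = √(5²+5²) = √50 ≈ 7.0711, ∠ = arctan(5/5) ≈ 45.00°
quadratic: (j5)² + 6·j5 + 25 = 0 + j30 → |·| ≈ 30, ∠ ≈ 90.00°
|H| = 250 · 7.0711 / 30 ≈ 58.926
Gain = 20 log₁₀(58.926) ≈ 35.41 dB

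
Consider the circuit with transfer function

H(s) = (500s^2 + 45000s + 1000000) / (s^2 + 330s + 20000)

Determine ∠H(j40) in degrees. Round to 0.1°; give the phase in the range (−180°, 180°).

Substitute s = j40:
Numerator: 500(j40)^2 + 45000(j40) + 1000000 = 200000 + j1800000
Denominator: (j40)^2 + 330(j40) + 20000 = 18400 + j13200
|N| = √(200000² + 1800000²) ≈ 1.8111e+06, ∠N ≈ 83.66°
|D| = √(18400² + 13200²) ≈ 22645, ∠D ≈ 35.66°
∠H = 83.66° − 35.66° = 48.00°

48.0°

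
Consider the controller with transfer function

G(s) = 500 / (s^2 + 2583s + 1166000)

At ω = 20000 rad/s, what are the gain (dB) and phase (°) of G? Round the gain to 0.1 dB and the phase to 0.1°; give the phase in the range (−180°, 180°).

-118.1 dB, -172.6°

Substitute s = j20000:
Numerator: 500 = 500 + j0
Denominator: (j20000)^2 + 2583(j20000) + 1166000 = -398834000 + j51660000
|N| = √(500² + 0²) ≈ 500, ∠N ≈ 0.00°
|D| = √(398834000² + 51660000²) ≈ 4.0217e+08, ∠D ≈ 172.62°
|G| = 500 / 4.0217e+08 ≈ 1.2433e-06
Gain = 20 log₁₀(1.2433e-06) ≈ -118.11 dB
∠G = 0.00° − 172.62° = -172.62°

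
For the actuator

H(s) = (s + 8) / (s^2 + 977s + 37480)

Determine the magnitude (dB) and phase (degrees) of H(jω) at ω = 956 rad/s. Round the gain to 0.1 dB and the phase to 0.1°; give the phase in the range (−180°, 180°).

-62.5 dB, -43.7°

Substitute s = j956:
Numerator: (j956) + 8 = 8 + j956
Denominator: (j956)^2 + 977(j956) + 37480 = -876456 + j934012
|N| = √(8² + 956²) ≈ 956.03, ∠N ≈ 89.52°
|D| = √(876456² + 934012²) ≈ 1.2808e+06, ∠D ≈ 133.18°
|H| = 956.03 / 1.2808e+06 ≈ 0.00074643
Gain = 20 log₁₀(0.00074643) ≈ -62.54 dB
∠H = 89.52° − 133.18° = -43.66°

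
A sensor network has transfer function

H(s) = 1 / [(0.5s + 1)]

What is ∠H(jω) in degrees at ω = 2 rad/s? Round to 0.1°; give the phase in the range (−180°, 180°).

-45.0°

At ω = 2 rad/s:
pole (1 + j2·0.5) = 1 + j1 → |·| ≈ 1.4142, ∠ ≈ 45.00°
∠H = (0°) − (45.00°) = -45.00°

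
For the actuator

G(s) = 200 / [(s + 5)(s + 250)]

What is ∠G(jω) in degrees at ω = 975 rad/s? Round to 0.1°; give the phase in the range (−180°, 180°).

-165.3°

At s = jω = j975:
pole (s+5): 5 + j975 → |·| = √(5²+975²) = √950650 ≈ 975.01, ∠ = arctan(975/5) ≈ 89.71°
pole (s+250): 250 + j975 → |·| = √(250²+975²) = √1013125 ≈ 1006.5, ∠ = arctan(975/250) ≈ 75.62°
∠G = 0.00° − 165.33° = -165.33°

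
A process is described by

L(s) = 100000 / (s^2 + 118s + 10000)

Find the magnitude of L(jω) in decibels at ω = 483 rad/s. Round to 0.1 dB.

-7.3 dB

At s = jω = j483:
quadratic: (j483)² + 118·j483 + 10000 = -223289 + j56994 → |·| ≈ 2.3045e+05, ∠ ≈ 165.68°
|L| = 100000 / 2.3045e+05 ≈ 0.43393
Gain = 20 log₁₀(0.43393) ≈ -7.25 dB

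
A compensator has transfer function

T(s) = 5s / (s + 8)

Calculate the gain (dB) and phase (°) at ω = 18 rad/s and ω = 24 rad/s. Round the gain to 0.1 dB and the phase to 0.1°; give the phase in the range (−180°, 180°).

At s = jω = j18:
zero at origin: s = j18 → |·| = 18, ∠ = 90.00°
pole (s+8): 8 + j18 → |·| = √(8²+18²) = √388 ≈ 19.698, ∠ = arctan(18/8) ≈ 66.04°
|T| = 5 · 18 / 19.698 ≈ 4.569
Gain = 20 log₁₀(4.569) ≈ 13.20 dB
∠T = 90.00° − 66.04° = 23.96°

At s = jω = j24:
zero at origin: s = j24 → |·| = 24, ∠ = 90.00°
pole (s+8): 8 + j24 → |·| = √(8²+24²) = √640 ≈ 25.298, ∠ = arctan(24/8) ≈ 71.57°
|T| = 5 · 24 / 25.298 ≈ 4.7435
Gain = 20 log₁₀(4.7435) ≈ 13.52 dB
∠T = 90.00° − 71.57° = 18.43°

ω = 18: 13.2 dB, 24.0°; ω = 24: 13.5 dB, 18.4°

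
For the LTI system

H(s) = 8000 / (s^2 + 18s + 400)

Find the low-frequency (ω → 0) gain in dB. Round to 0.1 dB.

26.0 dB

H(0) = 8000 / 400 = 20
20 log₁₀(20) ≈ 26.02 dB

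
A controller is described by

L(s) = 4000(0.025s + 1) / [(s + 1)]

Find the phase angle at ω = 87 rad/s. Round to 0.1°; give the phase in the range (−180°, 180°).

-24.0°

At ω = 87 rad/s:
zero (1 + j87·0.025) = 1 + j2.175 → |·| ≈ 2.3939, ∠ ≈ 65.31°
pole (1 + j87·1) = 1 + j87 → |·| ≈ 87.006, ∠ ≈ 89.34°
∠L = (65.31°) − (89.34°) = -24.03°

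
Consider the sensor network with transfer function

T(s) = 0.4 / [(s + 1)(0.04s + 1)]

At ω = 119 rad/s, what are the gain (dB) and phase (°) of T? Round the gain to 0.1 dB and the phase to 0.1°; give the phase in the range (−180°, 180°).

-63.2 dB, -167.7°

At ω = 119 rad/s:
pole (1 + j119·1) = 1 + j119 → |·| ≈ 119, ∠ ≈ 89.52°
pole (1 + j119·0.04) = 1 + j4.76 → |·| ≈ 4.8639, ∠ ≈ 78.14°
|T| = 0.4 · 1 / (119 · 4.8639) ≈ 0.00069108
Gain = 20 log₁₀(0.00069108) ≈ -63.21 dB
∠T = (0°) − (89.52° + 78.14°) = -167.66°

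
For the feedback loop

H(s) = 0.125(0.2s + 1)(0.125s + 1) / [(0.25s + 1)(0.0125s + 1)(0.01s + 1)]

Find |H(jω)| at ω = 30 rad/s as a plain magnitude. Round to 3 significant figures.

At ω = 30 rad/s:
zero (1 + j30·0.2) = 1 + j6 → |·| ≈ 6.0828, ∠ ≈ 80.54°
zero (1 + j30·0.125) = 1 + j3.75 → |·| ≈ 3.881, ∠ ≈ 75.07°
pole (1 + j30·0.25) = 1 + j7.5 → |·| ≈ 7.5664, ∠ ≈ 82.41°
pole (1 + j30·0.0125) = 1 + j0.375 → |·| ≈ 1.068, ∠ ≈ 20.56°
pole (1 + j30·0.01) = 1 + j0.3 → |·| ≈ 1.044, ∠ ≈ 16.70°
|H| = 0.125 · 6.0828 · 3.881 / (7.5664 · 1.068 · 1.044) ≈ 0.34978

0.350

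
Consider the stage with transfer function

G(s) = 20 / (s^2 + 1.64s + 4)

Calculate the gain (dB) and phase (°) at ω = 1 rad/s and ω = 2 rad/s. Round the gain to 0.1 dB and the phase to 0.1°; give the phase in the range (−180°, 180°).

At s = jω = j1:
quadratic: (j1)² + 1.64·j1 + 4 = 3 + j1.64 → |·| ≈ 3.419, ∠ ≈ 28.66°
|G| = 20 / 3.419 ≈ 5.8497
Gain = 20 log₁₀(5.8497) ≈ 15.34 dB
∠G = 0.00° − 28.66° = -28.66°

At s = jω = j2:
quadratic: (j2)² + 1.64·j2 + 4 = 0 + j3.28 → |·| ≈ 3.28, ∠ ≈ 90.00°
|G| = 20 / 3.28 ≈ 6.0976
Gain = 20 log₁₀(6.0976) ≈ 15.70 dB
∠G = 0.00° − 90.00° = -90.00°

ω = 1: 15.3 dB, -28.7°; ω = 2: 15.7 dB, -90.0°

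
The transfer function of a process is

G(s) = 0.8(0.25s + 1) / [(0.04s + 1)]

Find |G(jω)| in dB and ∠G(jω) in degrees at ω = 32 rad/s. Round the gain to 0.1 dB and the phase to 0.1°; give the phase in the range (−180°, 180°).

12.0 dB, 30.9°

At ω = 32 rad/s:
zero (1 + j32·0.25) = 1 + j8 → |·| ≈ 8.0623, ∠ ≈ 82.87°
pole (1 + j32·0.04) = 1 + j1.28 → |·| ≈ 1.6243, ∠ ≈ 52.00°
|G| = 0.8 · 8.0623 / (1.6243) ≈ 3.9708
Gain = 20 log₁₀(3.9708) ≈ 11.98 dB
∠G = (82.87°) − (52.00°) = 30.87°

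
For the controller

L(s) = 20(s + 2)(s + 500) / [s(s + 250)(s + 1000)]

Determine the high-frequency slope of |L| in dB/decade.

Each pole contributes −20 dB/decade at high frequency; each zero contributes +20 dB/decade.
Net: 2 zero(s) − 3 pole(s) → -20 dB/decade.

-20 dB/decade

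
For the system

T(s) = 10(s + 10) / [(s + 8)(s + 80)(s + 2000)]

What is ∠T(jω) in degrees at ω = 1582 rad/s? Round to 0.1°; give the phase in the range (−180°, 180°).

-125.5°

At s = jω = j1582:
zero (s+10): 10 + j1582 → |·| = √(10²+1582²) = √2502824 ≈ 1582, ∠ = arctan(1582/10) ≈ 89.64°
pole (s+8): 8 + j1582 → |·| = √(8²+1582²) = √2502788 ≈ 1582, ∠ = arctan(1582/8) ≈ 89.71°
pole (s+80): 80 + j1582 → |·| = √(80²+1582²) = √2509124 ≈ 1584, ∠ = arctan(1582/80) ≈ 87.11°
pole (s+2000): 2000 + j1582 → |·| = √(2000²+1582²) = √6502724 ≈ 2550, ∠ = arctan(1582/2000) ≈ 38.34°
∠T = 89.64° − 215.16° = -125.52°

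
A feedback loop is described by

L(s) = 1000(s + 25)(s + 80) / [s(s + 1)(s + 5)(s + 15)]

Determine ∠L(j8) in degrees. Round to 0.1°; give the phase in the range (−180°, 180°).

124.5°

At s = jω = j8:
zero (s+25): 25 + j8 → |·| = √(25²+8²) = √689 ≈ 26.249, ∠ = arctan(8/25) ≈ 17.74°
zero (s+80): 80 + j8 → |·| = √(80²+8²) = √6464 ≈ 80.399, ∠ = arctan(8/80) ≈ 5.71°
pole (s+1): 1 + j8 → |·| = √(1²+8²) = √65 ≈ 8.0623, ∠ = arctan(8/1) ≈ 82.87°
pole (s+5): 5 + j8 → |·| = √(5²+8²) = √89 ≈ 9.434, ∠ = arctan(8/5) ≈ 57.99°
pole (s+15): 15 + j8 → |·| = √(15²+8²) = √289 ≈ 17, ∠ = arctan(8/15) ≈ 28.07°
pole at origin: |s| = 8, ∠ = 90.00° (in denominator)
∠L = 23.45° − 258.93° = -235.48° ≡ 124.52° (principal value)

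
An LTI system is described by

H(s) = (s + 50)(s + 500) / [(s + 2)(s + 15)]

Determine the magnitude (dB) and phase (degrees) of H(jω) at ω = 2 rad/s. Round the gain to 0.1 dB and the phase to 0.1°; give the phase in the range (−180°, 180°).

55.3 dB, -50.1°

At s = jω = j2:
zero (s+50): 50 + j2 → |·| = √(50²+2²) = √2504 ≈ 50.04, ∠ = arctan(2/50) ≈ 2.29°
zero (s+500): 500 + j2 → |·| = √(500²+2²) = √250004 ≈ 500, ∠ = arctan(2/500) ≈ 0.23°
pole (s+2): 2 + j2 → |·| = √(2²+2²) = √8 ≈ 2.8284, ∠ = arctan(2/2) ≈ 45.00°
pole (s+15): 15 + j2 → |·| = √(15²+2²) = √229 ≈ 15.133, ∠ = arctan(2/15) ≈ 7.59°
|H| = 1 · 25020 / 42.802 ≈ 584.55
Gain = 20 log₁₀(584.55) ≈ 55.34 dB
∠H = 2.52° − 52.59° = -50.07°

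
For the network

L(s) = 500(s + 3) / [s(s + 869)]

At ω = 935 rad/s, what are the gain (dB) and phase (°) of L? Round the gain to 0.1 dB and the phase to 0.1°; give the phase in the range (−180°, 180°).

-8.1 dB, -47.3°

At s = jω = j935:
zero (s+3): 3 + j935 → |·| = √(3²+935²) = √874234 ≈ 935, ∠ = arctan(935/3) ≈ 89.82°
pole (s+869): 869 + j935 → |·| = √(869²+935²) = √1629386 ≈ 1276.5, ∠ = arctan(935/869) ≈ 47.10°
pole at origin: |s| = 935, ∠ = 90.00° (in denominator)
|L| = 500 · 935 / 1.1935e+06 ≈ 0.39171
Gain = 20 log₁₀(0.39171) ≈ -8.14 dB
∠L = 89.82° − 137.10° = -47.28°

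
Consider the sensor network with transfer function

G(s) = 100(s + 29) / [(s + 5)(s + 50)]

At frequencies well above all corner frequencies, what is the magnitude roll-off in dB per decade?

-20 dB/decade

Each pole contributes −20 dB/decade at high frequency; each zero contributes +20 dB/decade.
Net: 1 zero(s) − 2 pole(s) → -20 dB/decade.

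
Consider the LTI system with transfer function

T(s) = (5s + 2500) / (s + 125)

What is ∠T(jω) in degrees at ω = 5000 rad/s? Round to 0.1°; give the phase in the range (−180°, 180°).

-4.3°

Substitute s = j5000:
Numerator: 5(j5000) + 2500 = 2500 + j25000
Denominator: (j5000) + 125 = 125 + j5000
|N| = √(2500² + 25000²) ≈ 25125, ∠N ≈ 84.29°
|D| = √(125² + 5000²) ≈ 5001.6, ∠D ≈ 88.57°
∠T = 84.29° − 88.57° = -4.28°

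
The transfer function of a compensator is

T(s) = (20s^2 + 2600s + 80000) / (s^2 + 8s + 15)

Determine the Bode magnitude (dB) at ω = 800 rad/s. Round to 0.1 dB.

Substitute s = j800:
Numerator: 20(j800)^2 + 2600(j800) + 80000 = -12720000 + j2080000
Denominator: (j800)^2 + 8(j800) + 15 = -639985 + j6400
|N| = √(12720000² + 2080000²) ≈ 1.2889e+07, ∠N ≈ 170.71°
|D| = √(639985² + 6400²) ≈ 6.4002e+05, ∠D ≈ 179.43°
|T| = 1.2889e+07 / 6.4002e+05 ≈ 20.138
Gain = 20 log₁₀(20.138) ≈ 26.08 dB

26.1 dB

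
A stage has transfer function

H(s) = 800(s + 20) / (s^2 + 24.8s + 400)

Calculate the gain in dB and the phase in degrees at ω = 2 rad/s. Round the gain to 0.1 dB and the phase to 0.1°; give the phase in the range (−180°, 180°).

32.1 dB, -1.4°

At s = jω = j2:
zero (s+20): 20 + j2 → |·| = √(20²+2²) = √404 ≈ 20.1, ∠ = arctan(2/20) ≈ 5.71°
quadratic: (j2)² + 24.8·j2 + 400 = 396 + j49.6 → |·| ≈ 399.09, ∠ ≈ 7.14°
|H| = 800 · 20.1 / 399.09 ≈ 40.292
Gain = 20 log₁₀(40.292) ≈ 32.10 dB
∠H = 5.71° − 7.14° = -1.43°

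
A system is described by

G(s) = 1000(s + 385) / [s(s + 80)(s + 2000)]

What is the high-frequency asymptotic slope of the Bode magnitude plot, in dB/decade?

-40 dB/decade

Each pole contributes −20 dB/decade at high frequency; each zero contributes +20 dB/decade.
Net: 1 zero(s) − 3 pole(s) → -40 dB/decade.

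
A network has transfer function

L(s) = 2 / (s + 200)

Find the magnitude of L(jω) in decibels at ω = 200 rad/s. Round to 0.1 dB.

-43.0 dB

Substitute s = j200:
Numerator: 2 = 2 + j0
Denominator: (j200) + 200 = 200 + j200
|N| = √(2² + 0²) ≈ 2, ∠N ≈ 0.00°
|D| = √(200² + 200²) ≈ 282.84, ∠D ≈ 45.00°
|L| = 2 / 282.84 ≈ 0.0070711
Gain = 20 log₁₀(0.0070711) ≈ -43.01 dB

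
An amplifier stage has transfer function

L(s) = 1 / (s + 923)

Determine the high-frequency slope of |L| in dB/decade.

-20 dB/decade

Each pole contributes −20 dB/decade at high frequency; each zero contributes +20 dB/decade.
Net: 0 zero(s) − 1 pole(s) → -20 dB/decade.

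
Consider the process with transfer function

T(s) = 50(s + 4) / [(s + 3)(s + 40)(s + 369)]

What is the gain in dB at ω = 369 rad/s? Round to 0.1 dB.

-71.8 dB

At s = jω = j369:
zero (s+4): 4 + j369 → |·| = √(4²+369²) = √136177 ≈ 369.02, ∠ = arctan(369/4) ≈ 89.38°
pole (s+3): 3 + j369 → |·| = √(3²+369²) = √136170 ≈ 369.01, ∠ = arctan(369/3) ≈ 89.53°
pole (s+40): 40 + j369 → |·| = √(40²+369²) = √137761 ≈ 371.16, ∠ = arctan(369/40) ≈ 83.81°
pole (s+369): 369 + j369 → |·| = √(369²+369²) = √272322 ≈ 521.84, ∠ = arctan(369/369) ≈ 45.00°
|T| = 50 · 369.02 / 7.1472e+07 ≈ 0.00025816
Gain = 20 log₁₀(0.00025816) ≈ -71.76 dB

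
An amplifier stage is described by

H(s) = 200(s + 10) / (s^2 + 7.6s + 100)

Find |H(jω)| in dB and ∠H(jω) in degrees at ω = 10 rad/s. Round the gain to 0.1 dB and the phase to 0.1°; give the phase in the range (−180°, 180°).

31.4 dB, -45.0°

At s = jω = j10:
zero (s+10): 10 + j10 → |·| = √(10²+10²) = √200 ≈ 14.142, ∠ = arctan(10/10) ≈ 45.00°
quadratic: (j10)² + 7.6·j10 + 100 = 0 + j76 → |·| ≈ 76, ∠ ≈ 90.00°
|H| = 200 · 14.142 / 76 ≈ 37.216
Gain = 20 log₁₀(37.216) ≈ 31.41 dB
∠H = 45.00° − 90.00° = -45.00°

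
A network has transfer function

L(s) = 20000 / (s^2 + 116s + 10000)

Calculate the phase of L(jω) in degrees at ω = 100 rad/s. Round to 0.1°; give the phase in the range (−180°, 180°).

At s = jω = j100:
quadratic: (j100)² + 116·j100 + 10000 = 0 + j11600 → |·| ≈ 11600, ∠ ≈ 90.00°
∠L = 0.00° − 90.00° = -90.00°

-90.0°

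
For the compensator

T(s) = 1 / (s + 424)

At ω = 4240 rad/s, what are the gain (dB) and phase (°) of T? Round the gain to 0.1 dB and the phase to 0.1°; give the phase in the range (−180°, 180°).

-72.6 dB, -84.3°

At s = jω = j4240:
pole (s+424): 424 + j4240 → |·| = √(424²+4240²) = √18157376 ≈ 4261.1, ∠ = arctan(4240/424) ≈ 84.29°
|T| = 1 / 4261.1 ≈ 0.00023468
Gain = 20 log₁₀(0.00023468) ≈ -72.59 dB
∠T = 0.00° − 84.29° = -84.29°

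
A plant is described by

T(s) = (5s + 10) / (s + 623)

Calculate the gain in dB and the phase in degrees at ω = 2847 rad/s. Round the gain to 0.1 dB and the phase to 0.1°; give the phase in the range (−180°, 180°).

Substitute s = j2847:
Numerator: 5(j2847) + 10 = 10 + j14235
Denominator: (j2847) + 623 = 623 + j2847
|N| = √(10² + 14235²) ≈ 14235, ∠N ≈ 89.96°
|D| = √(623² + 2847²) ≈ 2914.4, ∠D ≈ 77.66°
|T| = 14235 / 2914.4 ≈ 4.8844
Gain = 20 log₁₀(4.8844) ≈ 13.78 dB
∠T = 89.96° − 77.66° = 12.30°

13.8 dB, 12.3°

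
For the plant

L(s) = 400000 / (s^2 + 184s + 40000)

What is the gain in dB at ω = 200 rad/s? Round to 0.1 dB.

20.7 dB

At s = jω = j200:
quadratic: (j200)² + 184·j200 + 40000 = 0 + j36800 → |·| ≈ 36800, ∠ ≈ 90.00°
|L| = 400000 / 36800 ≈ 10.87
Gain = 20 log₁₀(10.87) ≈ 20.72 dB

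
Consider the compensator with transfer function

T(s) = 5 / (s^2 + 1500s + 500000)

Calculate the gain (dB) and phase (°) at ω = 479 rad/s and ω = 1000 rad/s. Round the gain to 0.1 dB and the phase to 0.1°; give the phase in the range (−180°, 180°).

ω = 479: -103.7 dB, -69.4°; ω = 1000: -110.0 dB, -108.4°

Substitute s = j479:
Numerator: 5 = 5 + j0
Denominator: (j479)^2 + 1500(j479) + 500000 = 270559 + j718500
|N| = √(5² + 0²) ≈ 5, ∠N ≈ 0.00°
|D| = √(270559² + 718500²) ≈ 7.6775e+05, ∠D ≈ 69.37°
|T| = 5 / 7.6775e+05 ≈ 6.5125e-06
Gain = 20 log₁₀(6.5125e-06) ≈ -103.73 dB
∠T = 0.00° − 69.37° = -69.37°

Substitute s = j1000:
Numerator: 5 = 5 + j0
Denominator: (j1000)^2 + 1500(j1000) + 500000 = -500000 + j1500000
|N| = √(5² + 0²) ≈ 5, ∠N ≈ 0.00°
|D| = √(500000² + 1500000²) ≈ 1.5811e+06, ∠D ≈ 108.43°
|T| = 5 / 1.5811e+06 ≈ 3.1624e-06
Gain = 20 log₁₀(3.1624e-06) ≈ -110.00 dB
∠T = 0.00° − 108.43° = -108.43°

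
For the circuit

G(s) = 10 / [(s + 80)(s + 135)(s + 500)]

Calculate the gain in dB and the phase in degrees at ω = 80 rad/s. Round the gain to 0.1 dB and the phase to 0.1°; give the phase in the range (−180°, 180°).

At s = jω = j80:
pole (s+80): 80 + j80 → |·| = √(80²+80²) = √12800 ≈ 113.14, ∠ = arctan(80/80) ≈ 45.00°
pole (s+135): 135 + j80 → |·| = √(135²+80²) = √24625 ≈ 156.92, ∠ = arctan(80/135) ≈ 30.65°
pole (s+500): 500 + j80 → |·| = √(500²+80²) = √256400 ≈ 506.36, ∠ = arctan(80/500) ≈ 9.09°
|G| = 10 / 8.9899e+06 ≈ 1.1124e-06
Gain = 20 log₁₀(1.1124e-06) ≈ -119.07 dB
∠G = 0.00° − 84.74° = -84.74°

-119.1 dB, -84.7°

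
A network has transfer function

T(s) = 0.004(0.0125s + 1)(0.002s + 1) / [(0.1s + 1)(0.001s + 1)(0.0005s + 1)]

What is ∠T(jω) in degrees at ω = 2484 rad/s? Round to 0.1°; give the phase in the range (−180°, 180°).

-42.2°

At ω = 2484 rad/s:
zero (1 + j2484·0.0125) = 1 + j31.05 → |·| ≈ 31.066, ∠ ≈ 88.16°
zero (1 + j2484·0.002) = 1 + j4.968 → |·| ≈ 5.0676, ∠ ≈ 78.62°
pole (1 + j2484·0.1) = 1 + j248.4 → |·| ≈ 248.4, ∠ ≈ 89.77°
pole (1 + j2484·0.001) = 1 + j2.484 → |·| ≈ 2.6777, ∠ ≈ 68.07°
pole (1 + j2484·0.0005) = 1 + j1.242 → |·| ≈ 1.5945, ∠ ≈ 51.16°
∠T = (88.16° + 78.62°) − (89.77° + 68.07° + 51.16°) = -42.22°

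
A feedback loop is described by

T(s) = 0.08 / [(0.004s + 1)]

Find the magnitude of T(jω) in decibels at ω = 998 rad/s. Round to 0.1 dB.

At ω = 998 rad/s:
pole (1 + j998·0.004) = 1 + j3.992 → |·| ≈ 4.1153, ∠ ≈ 75.94°
|T| = 0.08 · 1 / (4.1153) ≈ 0.01944
Gain = 20 log₁₀(0.01944) ≈ -34.23 dB

-34.2 dB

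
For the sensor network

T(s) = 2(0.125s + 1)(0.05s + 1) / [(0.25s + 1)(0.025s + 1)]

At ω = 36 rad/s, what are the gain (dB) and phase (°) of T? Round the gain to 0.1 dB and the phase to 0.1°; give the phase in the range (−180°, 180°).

At ω = 36 rad/s:
zero (1 + j36·0.125) = 1 + j4.5 → |·| ≈ 4.6098, ∠ ≈ 77.47°
zero (1 + j36·0.05) = 1 + j1.8 → |·| ≈ 2.0591, ∠ ≈ 60.95°
pole (1 + j36·0.25) = 1 + j9 → |·| ≈ 9.0554, ∠ ≈ 83.66°
pole (1 + j36·0.025) = 1 + j0.9 → |·| ≈ 1.3454, ∠ ≈ 41.99°
|T| = 2 · 4.6098 · 2.0591 / (9.0554 · 1.3454) ≈ 1.5582
Gain = 20 log₁₀(1.5582) ≈ 3.85 dB
∠T = (77.47° + 60.95°) − (83.66° + 41.99°) = 12.77°

3.9 dB, 12.8°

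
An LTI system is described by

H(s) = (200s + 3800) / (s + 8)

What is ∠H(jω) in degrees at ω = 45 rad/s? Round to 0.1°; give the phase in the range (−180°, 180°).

Substitute s = j45:
Numerator: 200(j45) + 3800 = 3800 + j9000
Denominator: (j45) + 8 = 8 + j45
|N| = √(3800² + 9000²) ≈ 9769.3, ∠N ≈ 67.11°
|D| = √(8² + 45²) ≈ 45.706, ∠D ≈ 79.92°
∠H = 67.11° − 79.92° = -12.81°

-12.8°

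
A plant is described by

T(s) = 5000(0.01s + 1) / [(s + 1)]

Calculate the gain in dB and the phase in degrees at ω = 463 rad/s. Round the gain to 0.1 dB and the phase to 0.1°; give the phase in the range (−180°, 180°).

At ω = 463 rad/s:
zero (1 + j463·0.01) = 1 + j4.63 → |·| ≈ 4.7368, ∠ ≈ 77.81°
pole (1 + j463·1) = 1 + j463 → |·| ≈ 463, ∠ ≈ 89.88°
|T| = 5000 · 4.7368 / (463) ≈ 51.153
Gain = 20 log₁₀(51.153) ≈ 34.18 dB
∠T = (77.81°) − (89.88°) = -12.07°

34.2 dB, -12.1°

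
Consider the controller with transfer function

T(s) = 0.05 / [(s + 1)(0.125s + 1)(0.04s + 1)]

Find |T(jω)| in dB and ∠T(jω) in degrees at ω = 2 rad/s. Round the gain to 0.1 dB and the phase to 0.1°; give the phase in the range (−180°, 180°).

-33.3 dB, -82.0°

At ω = 2 rad/s:
pole (1 + j2·1) = 1 + j2 → |·| ≈ 2.2361, ∠ ≈ 63.43°
pole (1 + j2·0.125) = 1 + j0.25 → |·| ≈ 1.0308, ∠ ≈ 14.04°
pole (1 + j2·0.04) = 1 + j0.08 → |·| ≈ 1.0032, ∠ ≈ 4.57°
|T| = 0.05 · 1 / (2.2361 · 1.0308 · 1.0032) ≈ 0.021623
Gain = 20 log₁₀(0.021623) ≈ -33.30 dB
∠T = (0°) − (63.43° + 14.04° + 4.57°) = -82.04°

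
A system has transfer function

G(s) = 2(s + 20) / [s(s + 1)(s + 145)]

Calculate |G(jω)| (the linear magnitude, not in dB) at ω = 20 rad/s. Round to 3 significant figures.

0.000965

At s = jω = j20:
zero (s+20): 20 + j20 → |·| = √(20²+20²) = √800 ≈ 28.284, ∠ = arctan(20/20) ≈ 45.00°
pole (s+1): 1 + j20 → |·| = √(1²+20²) = √401 ≈ 20.025, ∠ = arctan(20/1) ≈ 87.14°
pole (s+145): 145 + j20 → |·| = √(145²+20²) = √21425 ≈ 146.37, ∠ = arctan(20/145) ≈ 7.85°
pole at origin: |s| = 20, ∠ = 90.00° (in denominator)
|G| = 2 · 28.284 / 58621 ≈ 0.00096498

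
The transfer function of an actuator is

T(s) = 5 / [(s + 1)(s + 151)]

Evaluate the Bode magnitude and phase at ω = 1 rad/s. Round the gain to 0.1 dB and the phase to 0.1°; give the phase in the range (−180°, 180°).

At s = jω = j1:
pole (s+1): 1 + j1 → |·| = √(1²+1²) = √2 ≈ 1.4142, ∠ = arctan(1/1) ≈ 45.00°
pole (s+151): 151 + j1 → |·| = √(151²+1²) = √22802 ≈ 151, ∠ = arctan(1/151) ≈ 0.38°
|T| = 5 / 213.54 ≈ 0.023415
Gain = 20 log₁₀(0.023415) ≈ -32.61 dB
∠T = 0.00° − 45.38° = -45.38°

-32.6 dB, -45.4°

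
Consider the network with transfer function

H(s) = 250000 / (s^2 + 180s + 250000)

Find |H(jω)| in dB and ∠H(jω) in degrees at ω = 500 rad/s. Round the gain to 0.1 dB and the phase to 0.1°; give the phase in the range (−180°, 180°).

8.9 dB, -90.0°

At s = jω = j500:
quadratic: (j500)² + 180·j500 + 250000 = 0 + j90000 → |·| ≈ 90000, ∠ ≈ 90.00°
|H| = 250000 / 90000 ≈ 2.7778
Gain = 20 log₁₀(2.7778) ≈ 8.87 dB
∠H = 0.00° − 90.00° = -90.00°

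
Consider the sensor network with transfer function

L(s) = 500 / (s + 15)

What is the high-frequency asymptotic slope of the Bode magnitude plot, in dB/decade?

Each pole contributes −20 dB/decade at high frequency; each zero contributes +20 dB/decade.
Net: 0 zero(s) − 1 pole(s) → -20 dB/decade.

-20 dB/decade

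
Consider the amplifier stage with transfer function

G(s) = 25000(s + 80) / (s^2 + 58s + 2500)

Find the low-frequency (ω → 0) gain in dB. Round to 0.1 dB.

58.1 dB

G(0) = 25000·80 / 2500 = 800
20 log₁₀(800) ≈ 58.06 dB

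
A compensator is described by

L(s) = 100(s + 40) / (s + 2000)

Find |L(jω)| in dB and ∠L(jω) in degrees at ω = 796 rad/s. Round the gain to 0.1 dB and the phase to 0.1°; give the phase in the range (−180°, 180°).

31.4 dB, 65.4°

At s = jω = j796:
zero (s+40): 40 + j796 → |·| = √(40²+796²) = √635216 ≈ 797, ∠ = arctan(796/40) ≈ 87.12°
pole (s+2000): 2000 + j796 → |·| = √(2000²+796²) = √4633616 ≈ 2152.6, ∠ = arctan(796/2000) ≈ 21.70°
|L| = 100 · 797 / 2152.6 ≈ 37.025
Gain = 20 log₁₀(37.025) ≈ 31.37 dB
∠L = 87.12° − 21.70° = 65.42°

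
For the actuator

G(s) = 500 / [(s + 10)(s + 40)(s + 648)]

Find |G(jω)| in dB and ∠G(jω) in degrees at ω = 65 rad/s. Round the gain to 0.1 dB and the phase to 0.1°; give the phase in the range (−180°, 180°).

-76.3 dB, -145.4°

At s = jω = j65:
pole (s+10): 10 + j65 → |·| = √(10²+65²) = √4325 ≈ 65.765, ∠ = arctan(65/10) ≈ 81.25°
pole (s+40): 40 + j65 → |·| = √(40²+65²) = √5825 ≈ 76.322, ∠ = arctan(65/40) ≈ 58.39°
pole (s+648): 648 + j65 → |·| = √(648²+65²) = √424129 ≈ 651.25, ∠ = arctan(65/648) ≈ 5.73°
|G| = 500 / 3.2688e+06 ≈ 0.00015296
Gain = 20 log₁₀(0.00015296) ≈ -76.31 dB
∠G = 0.00° − 145.37° = -145.37°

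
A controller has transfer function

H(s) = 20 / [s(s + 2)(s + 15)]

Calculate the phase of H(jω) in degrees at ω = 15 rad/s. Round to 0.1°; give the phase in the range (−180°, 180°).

142.6°

At s = jω = j15:
pole (s+2): 2 + j15 → |·| = √(2²+15²) = √229 ≈ 15.133, ∠ = arctan(15/2) ≈ 82.41°
pole (s+15): 15 + j15 → |·| = √(15²+15²) = √450 ≈ 21.213, ∠ = arctan(15/15) ≈ 45.00°
pole at origin: |s| = 15, ∠ = 90.00° (in denominator)
∠H = 0.00° − 217.41° = -217.41° ≡ 142.59° (principal value)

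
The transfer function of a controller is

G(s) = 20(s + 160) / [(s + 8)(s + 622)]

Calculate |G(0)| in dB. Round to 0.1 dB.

-3.8 dB

G(0) = 20·160 / (8·622) ≈ 0.64309
20 log₁₀(0.64309) ≈ -3.83 dB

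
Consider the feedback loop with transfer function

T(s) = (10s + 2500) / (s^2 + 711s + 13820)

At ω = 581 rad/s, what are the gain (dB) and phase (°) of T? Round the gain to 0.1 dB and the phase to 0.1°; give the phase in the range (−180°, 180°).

Substitute s = j581:
Numerator: 10(j581) + 2500 = 2500 + j5810
Denominator: (j581)^2 + 711(j581) + 13820 = -323741 + j413091
|N| = √(2500² + 5810²) ≈ 6325, ∠N ≈ 66.72°
|D| = √(323741² + 413091²) ≈ 5.2484e+05, ∠D ≈ 128.09°
|T| = 6325 / 5.2484e+05 ≈ 0.012051
Gain = 20 log₁₀(0.012051) ≈ -38.38 dB
∠T = 66.72° − 128.09° = -61.37°

-38.4 dB, -61.4°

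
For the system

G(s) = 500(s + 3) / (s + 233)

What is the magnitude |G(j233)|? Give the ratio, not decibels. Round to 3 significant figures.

354

At s = jω = j233:
zero (s+3): 3 + j233 → |·| = √(3²+233²) = √54298 ≈ 233.02, ∠ = arctan(233/3) ≈ 89.26°
pole (s+233): 233 + j233 → |·| = √(233²+233²) = √108578 ≈ 329.51, ∠ = arctan(233/233) ≈ 45.00°
|G| = 500 · 233.02 / 329.51 ≈ 353.59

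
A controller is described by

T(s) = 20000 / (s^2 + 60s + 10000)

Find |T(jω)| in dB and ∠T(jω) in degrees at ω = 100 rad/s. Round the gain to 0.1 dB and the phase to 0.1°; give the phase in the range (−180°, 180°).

10.5 dB, -90.0°

At s = jω = j100:
quadratic: (j100)² + 60·j100 + 10000 = 0 + j6000 → |·| ≈ 6000, ∠ ≈ 90.00°
|T| = 20000 / 6000 ≈ 3.3333
Gain = 20 log₁₀(3.3333) ≈ 10.46 dB
∠T = 0.00° − 90.00° = -90.00°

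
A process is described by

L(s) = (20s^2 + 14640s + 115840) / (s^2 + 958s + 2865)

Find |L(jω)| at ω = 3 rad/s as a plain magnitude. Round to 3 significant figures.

Substitute s = j3:
Numerator: 20(j3)^2 + 14640(j3) + 115840 = 115660 + j43920
Denominator: (j3)^2 + 958(j3) + 2865 = 2856 + j2874
|N| = √(115660² + 43920²) ≈ 1.2372e+05, ∠N ≈ 20.79°
|D| = √(2856² + 2874²) ≈ 4051.7, ∠D ≈ 45.18°
|L| = 1.2372e+05 / 4051.7 ≈ 30.535

30.5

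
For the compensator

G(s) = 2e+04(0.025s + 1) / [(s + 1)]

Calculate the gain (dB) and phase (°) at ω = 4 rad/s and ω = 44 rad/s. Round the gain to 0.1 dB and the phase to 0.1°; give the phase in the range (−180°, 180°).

ω = 4: 73.8 dB, -70.3°; ω = 44: 56.6 dB, -41.0°

At ω = 4 rad/s:
zero (1 + j4·0.025) = 1 + j0.1 → |·| ≈ 1.005, ∠ ≈ 5.71°
pole (1 + j4·1) = 1 + j4 → |·| ≈ 4.1231, ∠ ≈ 75.96°
|G| = 2e+04 · 1.005 / (4.1231) ≈ 4875
Gain = 20 log₁₀(4875) ≈ 73.76 dB
∠G = (5.71°) − (75.96°) = -70.25°

At ω = 44 rad/s:
zero (1 + j44·0.025) = 1 + j1.1 → |·| ≈ 1.4866, ∠ ≈ 47.73°
pole (1 + j44·1) = 1 + j44 → |·| ≈ 44.011, ∠ ≈ 88.70°
|G| = 2e+04 · 1.4866 / (44.011) ≈ 675.56
Gain = 20 log₁₀(675.56) ≈ 56.59 dB
∠G = (47.73°) − (88.70°) = -40.97°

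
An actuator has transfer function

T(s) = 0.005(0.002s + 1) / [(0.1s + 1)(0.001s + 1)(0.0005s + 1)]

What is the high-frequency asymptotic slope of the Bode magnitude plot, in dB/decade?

Each pole contributes −20 dB/decade at high frequency; each zero contributes +20 dB/decade.
Net: 1 zero(s) − 3 pole(s) → -40 dB/decade.

-40 dB/decade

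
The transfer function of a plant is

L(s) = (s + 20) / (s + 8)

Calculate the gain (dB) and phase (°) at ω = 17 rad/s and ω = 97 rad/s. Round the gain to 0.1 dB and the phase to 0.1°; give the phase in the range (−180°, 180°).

ω = 17: 2.9 dB, -24.4°; ω = 97: 0.2 dB, -6.9°

At s = jω = j17:
zero (s+20): 20 + j17 → |·| = √(20²+17²) = √689 ≈ 26.249, ∠ = arctan(17/20) ≈ 40.36°
pole (s+8): 8 + j17 → |·| = √(8²+17²) = √353 ≈ 18.788, ∠ = arctan(17/8) ≈ 64.80°
|L| = 1 · 26.249 / 18.788 ≈ 1.3971
Gain = 20 log₁₀(1.3971) ≈ 2.90 dB
∠L = 40.36° − 64.80° = -24.44°

At s = jω = j97:
zero (s+20): 20 + j97 → |·| = √(20²+97²) = √9809 ≈ 99.04, ∠ = arctan(97/20) ≈ 78.35°
pole (s+8): 8 + j97 → |·| = √(8²+97²) = √9473 ≈ 97.329, ∠ = arctan(97/8) ≈ 85.29°
|L| = 1 · 99.04 / 97.329 ≈ 1.0176
Gain = 20 log₁₀(1.0176) ≈ 0.15 dB
∠L = 78.35° − 85.29° = -6.94°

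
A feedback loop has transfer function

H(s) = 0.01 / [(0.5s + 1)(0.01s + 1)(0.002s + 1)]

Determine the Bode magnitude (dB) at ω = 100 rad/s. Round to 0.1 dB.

At ω = 100 rad/s:
pole (1 + j100·0.5) = 1 + j50 → |·| ≈ 50.01, ∠ ≈ 88.85°
pole (1 + j100·0.01) = 1 + j1 → |·| ≈ 1.4142, ∠ ≈ 45.00°
pole (1 + j100·0.002) = 1 + j0.2 → |·| ≈ 1.0198, ∠ ≈ 11.31°
|H| = 0.01 · 1 / (50.01 · 1.4142 · 1.0198) ≈ 0.00013865
Gain = 20 log₁₀(0.00013865) ≈ -77.16 dB

-77.2 dB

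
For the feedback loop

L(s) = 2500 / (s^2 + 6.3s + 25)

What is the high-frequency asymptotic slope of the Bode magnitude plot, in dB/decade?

-40 dB/decade

Each pole contributes −20 dB/decade at high frequency; each zero contributes +20 dB/decade.
Net: 0 zero(s) − 2 pole(s) → -40 dB/decade.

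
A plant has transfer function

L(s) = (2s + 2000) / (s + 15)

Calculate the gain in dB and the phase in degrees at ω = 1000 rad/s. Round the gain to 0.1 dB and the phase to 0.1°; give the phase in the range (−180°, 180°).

9.0 dB, -44.1°

Substitute s = j1000:
Numerator: 2(j1000) + 2000 = 2000 + j2000
Denominator: (j1000) + 15 = 15 + j1000
|N| = √(2000² + 2000²) ≈ 2828.4, ∠N ≈ 45.00°
|D| = √(15² + 1000²) ≈ 1000.1, ∠D ≈ 89.14°
|L| = 2828.4 / 1000.1 ≈ 2.8281
Gain = 20 log₁₀(2.8281) ≈ 9.03 dB
∠L = 45.00° − 89.14° = -44.14°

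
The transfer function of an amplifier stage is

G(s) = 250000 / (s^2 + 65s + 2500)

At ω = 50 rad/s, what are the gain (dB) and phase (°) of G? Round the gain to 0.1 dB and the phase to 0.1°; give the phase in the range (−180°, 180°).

37.7 dB, -90.0°

At s = jω = j50:
quadratic: (j50)² + 65·j50 + 2500 = 0 + j3250 → |·| ≈ 3250, ∠ ≈ 90.00°
|G| = 250000 / 3250 ≈ 76.923
Gain = 20 log₁₀(76.923) ≈ 37.72 dB
∠G = 0.00° − 90.00° = -90.00°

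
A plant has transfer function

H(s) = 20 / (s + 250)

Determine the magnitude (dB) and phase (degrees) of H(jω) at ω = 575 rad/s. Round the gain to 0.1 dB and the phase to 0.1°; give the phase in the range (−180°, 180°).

-29.9 dB, -66.5°

Substitute s = j575:
Numerator: 20 = 20 + j0
Denominator: (j575) + 250 = 250 + j575
|N| = √(20² + 0²) ≈ 20, ∠N ≈ 0.00°
|D| = √(250² + 575²) ≈ 627, ∠D ≈ 66.50°
|H| = 20 / 627 ≈ 0.031898
Gain = 20 log₁₀(0.031898) ≈ -29.92 dB
∠H = 0.00° − 66.50° = -66.50°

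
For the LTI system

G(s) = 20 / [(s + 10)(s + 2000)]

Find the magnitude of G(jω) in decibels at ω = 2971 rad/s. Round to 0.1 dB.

-114.5 dB

At s = jω = j2971:
pole (s+10): 10 + j2971 → |·| = √(10²+2971²) = √8826941 ≈ 2971, ∠ = arctan(2971/10) ≈ 89.81°
pole (s+2000): 2000 + j2971 → |·| = √(2000²+2971²) = √12826841 ≈ 3581.5, ∠ = arctan(2971/2000) ≈ 56.05°
|G| = 20 / 1.0641e+07 ≈ 1.8795e-06
Gain = 20 log₁₀(1.8795e-06) ≈ -114.52 dB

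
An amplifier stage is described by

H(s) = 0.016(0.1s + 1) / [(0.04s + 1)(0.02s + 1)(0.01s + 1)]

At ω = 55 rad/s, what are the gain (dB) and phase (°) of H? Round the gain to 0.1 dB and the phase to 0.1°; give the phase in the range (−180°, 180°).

At ω = 55 rad/s:
zero (1 + j55·0.1) = 1 + j5.5 → |·| ≈ 5.5902, ∠ ≈ 79.70°
pole (1 + j55·0.04) = 1 + j2.2 → |·| ≈ 2.4166, ∠ ≈ 65.56°
pole (1 + j55·0.02) = 1 + j1.1 → |·| ≈ 1.4866, ∠ ≈ 47.73°
pole (1 + j55·0.01) = 1 + j0.55 → |·| ≈ 1.1413, ∠ ≈ 28.81°
|H| = 0.016 · 5.5902 / (2.4166 · 1.4866 · 1.1413) ≈ 0.021815
Gain = 20 log₁₀(0.021815) ≈ -33.22 dB
∠H = (79.70°) − (65.56° + 47.73° + 28.81°) = -62.40°

-33.2 dB, -62.4°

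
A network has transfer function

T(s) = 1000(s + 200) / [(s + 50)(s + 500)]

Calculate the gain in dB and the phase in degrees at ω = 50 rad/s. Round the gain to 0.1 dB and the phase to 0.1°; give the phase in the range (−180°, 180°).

15.3 dB, -36.7°

At s = jω = j50:
zero (s+200): 200 + j50 → |·| = √(200²+50²) = √42500 ≈ 206.16, ∠ = arctan(50/200) ≈ 14.04°
pole (s+50): 50 + j50 → |·| = √(50²+50²) = √5000 ≈ 70.711, ∠ = arctan(50/50) ≈ 45.00°
pole (s+500): 500 + j50 → |·| = √(500²+50²) = √252500 ≈ 502.49, ∠ = arctan(50/500) ≈ 5.71°
|T| = 1000 · 206.16 / 35532 ≈ 5.8021
Gain = 20 log₁₀(5.8021) ≈ 15.27 dB
∠T = 14.04° − 50.71° = -36.67°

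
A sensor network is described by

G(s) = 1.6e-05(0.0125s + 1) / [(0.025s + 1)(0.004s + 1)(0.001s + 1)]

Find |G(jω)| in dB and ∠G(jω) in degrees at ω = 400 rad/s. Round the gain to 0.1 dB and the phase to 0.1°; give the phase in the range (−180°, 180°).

-108.0 dB, -85.4°

At ω = 400 rad/s:
zero (1 + j400·0.0125) = 1 + j5 → |·| ≈ 5.099, ∠ ≈ 78.69°
pole (1 + j400·0.025) = 1 + j10 → |·| ≈ 10.05, ∠ ≈ 84.29°
pole (1 + j400·0.004) = 1 + j1.6 → |·| ≈ 1.8868, ∠ ≈ 57.99°
pole (1 + j400·0.001) = 1 + j0.4 → |·| ≈ 1.077, ∠ ≈ 21.80°
|G| = 1.6e-05 · 5.099 / (10.05 · 1.8868 · 1.077) ≈ 3.9948e-06
Gain = 20 log₁₀(3.9948e-06) ≈ -107.97 dB
∠G = (78.69°) − (84.29° + 57.99° + 21.80°) = -85.39°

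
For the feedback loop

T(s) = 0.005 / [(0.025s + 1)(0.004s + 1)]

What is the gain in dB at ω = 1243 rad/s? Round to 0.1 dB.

-90.0 dB

At ω = 1243 rad/s:
pole (1 + j1243·0.025) = 1 + j31.075 → |·| ≈ 31.091, ∠ ≈ 88.16°
pole (1 + j1243·0.004) = 1 + j4.972 → |·| ≈ 5.0716, ∠ ≈ 78.63°
|T| = 0.005 · 1 / (31.091 · 5.0716) ≈ 3.171e-05
Gain = 20 log₁₀(3.171e-05) ≈ -89.98 dB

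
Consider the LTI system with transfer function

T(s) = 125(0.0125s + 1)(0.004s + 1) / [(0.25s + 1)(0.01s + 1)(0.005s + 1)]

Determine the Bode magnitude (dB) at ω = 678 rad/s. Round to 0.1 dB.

-2.5 dB

At ω = 678 rad/s:
zero (1 + j678·0.0125) = 1 + j8.475 → |·| ≈ 8.5338, ∠ ≈ 83.27°
zero (1 + j678·0.004) = 1 + j2.712 → |·| ≈ 2.8905, ∠ ≈ 69.76°
pole (1 + j678·0.25) = 1 + j169.5 → |·| ≈ 169.5, ∠ ≈ 89.66°
pole (1 + j678·0.01) = 1 + j6.78 → |·| ≈ 6.8533, ∠ ≈ 81.61°
pole (1 + j678·0.005) = 1 + j3.39 → |·| ≈ 3.5344, ∠ ≈ 73.56°
|T| = 125 · 8.5338 · 2.8905 / (169.5 · 6.8533 · 3.5344) ≈ 0.751
Gain = 20 log₁₀(0.751) ≈ -2.49 dB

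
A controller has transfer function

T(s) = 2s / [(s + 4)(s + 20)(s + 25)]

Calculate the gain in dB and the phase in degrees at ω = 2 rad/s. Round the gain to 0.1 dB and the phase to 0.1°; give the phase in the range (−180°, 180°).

At s = jω = j2:
zero at origin: s = j2 → |·| = 2, ∠ = 90.00°
pole (s+4): 4 + j2 → |·| = √(4²+2²) = √20 ≈ 4.4721, ∠ = arctan(2/4) ≈ 26.57°
pole (s+20): 20 + j2 → |·| = √(20²+2²) = √404 ≈ 20.1, ∠ = arctan(2/20) ≈ 5.71°
pole (s+25): 25 + j2 → |·| = √(25²+2²) = √629 ≈ 25.08, ∠ = arctan(2/25) ≈ 4.57°
|T| = 2 · 2 / 2254.4 ≈ 0.0017743
Gain = 20 log₁₀(0.0017743) ≈ -55.02 dB
∠T = 90.00° − 36.85° = 53.15°

-55.0 dB, 53.2°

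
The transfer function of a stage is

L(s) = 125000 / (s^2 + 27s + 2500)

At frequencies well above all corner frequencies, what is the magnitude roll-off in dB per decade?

-40 dB/decade

Each pole contributes −20 dB/decade at high frequency; each zero contributes +20 dB/decade.
Net: 0 zero(s) − 2 pole(s) → -40 dB/decade.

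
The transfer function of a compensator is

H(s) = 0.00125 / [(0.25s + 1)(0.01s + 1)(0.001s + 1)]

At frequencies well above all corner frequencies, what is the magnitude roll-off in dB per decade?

Each pole contributes −20 dB/decade at high frequency; each zero contributes +20 dB/decade.
Net: 0 zero(s) − 3 pole(s) → -60 dB/decade.

-60 dB/decade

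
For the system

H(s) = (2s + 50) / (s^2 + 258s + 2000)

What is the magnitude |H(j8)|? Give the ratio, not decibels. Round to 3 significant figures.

Substitute s = j8:
Numerator: 2(j8) + 50 = 50 + j16
Denominator: (j8)^2 + 258(j8) + 2000 = 1936 + j2064
|N| = √(50² + 16²) ≈ 52.498, ∠N ≈ 17.74°
|D| = √(1936² + 2064²) ≈ 2829.9, ∠D ≈ 46.83°
|H| = 52.498 / 2829.9 ≈ 0.018551

0.0186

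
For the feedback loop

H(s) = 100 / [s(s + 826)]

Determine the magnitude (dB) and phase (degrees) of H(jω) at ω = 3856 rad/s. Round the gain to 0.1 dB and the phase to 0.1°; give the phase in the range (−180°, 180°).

At s = jω = j3856:
pole (s+826): 826 + j3856 → |·| = √(826²+3856²) = √15551012 ≈ 3943.5, ∠ = arctan(3856/826) ≈ 77.91°
pole at origin: |s| = 3856, ∠ = 90.00° (in denominator)
|H| = 100 / 1.5206e+07 ≈ 6.5764e-06
Gain = 20 log₁₀(6.5764e-06) ≈ -103.64 dB
∠H = 0.00° − 167.91° = -167.91°

-103.6 dB, -167.9°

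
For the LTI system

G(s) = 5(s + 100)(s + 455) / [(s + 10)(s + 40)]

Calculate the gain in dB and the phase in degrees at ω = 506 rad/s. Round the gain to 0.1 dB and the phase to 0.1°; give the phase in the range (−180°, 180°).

16.7 dB, -47.5°

At s = jω = j506:
zero (s+100): 100 + j506 → |·| = √(100²+506²) = √266036 ≈ 515.79, ∠ = arctan(506/100) ≈ 78.82°
zero (s+455): 455 + j506 → |·| = √(455²+506²) = √463061 ≈ 680.49, ∠ = arctan(506/455) ≈ 48.04°
pole (s+10): 10 + j506 → |·| = √(10²+506²) = √256136 ≈ 506.1, ∠ = arctan(506/10) ≈ 88.87°
pole (s+40): 40 + j506 → |·| = √(40²+506²) = √257636 ≈ 507.58, ∠ = arctan(506/40) ≈ 85.48°
|G| = 5 · 3.5099e+05 / 2.5689e+05 ≈ 6.8315
Gain = 20 log₁₀(6.8315) ≈ 16.69 dB
∠G = 126.86° − 174.35° = -47.49°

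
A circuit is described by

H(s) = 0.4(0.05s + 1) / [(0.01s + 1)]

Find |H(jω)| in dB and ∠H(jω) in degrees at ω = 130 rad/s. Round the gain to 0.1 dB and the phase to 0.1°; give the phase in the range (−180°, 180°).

4.1 dB, 28.8°

At ω = 130 rad/s:
zero (1 + j130·0.05) = 1 + j6.5 → |·| ≈ 6.5765, ∠ ≈ 81.25°
pole (1 + j130·0.01) = 1 + j1.3 → |·| ≈ 1.6401, ∠ ≈ 52.43°
|H| = 0.4 · 6.5765 / (1.6401) ≈ 1.6039
Gain = 20 log₁₀(1.6039) ≈ 4.10 dB
∠H = (81.25°) − (52.43°) = 28.82°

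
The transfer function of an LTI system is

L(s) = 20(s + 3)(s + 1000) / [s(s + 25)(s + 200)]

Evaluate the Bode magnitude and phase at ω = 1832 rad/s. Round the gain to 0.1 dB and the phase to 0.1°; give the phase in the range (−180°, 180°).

-38.2 dB, -111.7°

At s = jω = j1832:
zero (s+3): 3 + j1832 → |·| = √(3²+1832²) = √3356233 ≈ 1832, ∠ = arctan(1832/3) ≈ 89.91°
zero (s+1000): 1000 + j1832 → |·| = √(1000²+1832²) = √4356224 ≈ 2087.2, ∠ = arctan(1832/1000) ≈ 61.37°
pole (s+25): 25 + j1832 → |·| = √(25²+1832²) = √3356849 ≈ 1832.2, ∠ = arctan(1832/25) ≈ 89.22°
pole (s+200): 200 + j1832 → |·| = √(200²+1832²) = √3396224 ≈ 1842.9, ∠ = arctan(1832/200) ≈ 83.77°
pole at origin: |s| = 1832, ∠ = 90.00° (in denominator)
|L| = 20 · 3.8238e+06 / 6.1859e+09 ≈ 0.012363
Gain = 20 log₁₀(0.012363) ≈ -38.16 dB
∠L = 151.28° − 262.99° = -111.71°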